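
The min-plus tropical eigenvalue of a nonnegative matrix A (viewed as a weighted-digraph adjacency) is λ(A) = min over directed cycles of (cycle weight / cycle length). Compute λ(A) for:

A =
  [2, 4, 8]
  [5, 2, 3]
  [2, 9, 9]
λ(A) = 2

Enumerate directed cycles and compute their means (weight / length). Sample:
  cycle 0 → 0: weight = 2, length = 1, mean = 2/1 ≈ 2.000
  cycle 1 → 1: weight = 2, length = 1, mean = 2/1 ≈ 2.000
  cycle 2 → 2: weight = 9, length = 1, mean = 9/1 ≈ 9.000
  cycle 0 → 1 → 0: weight = 9, length = 2, mean = 9/2 ≈ 4.500
  cycle 0 → 2 → 0: weight = 10, length = 2, mean = 10/2 ≈ 5.000
  cycle 1 → 0 → 1: weight = 9, length = 2, mean = 9/2 ≈ 4.500
Minimum mean = 2.000, attained e.g. along the cycle 0 → 0 with weight 2 and length 1. So λ(A) = 2/1 = 2.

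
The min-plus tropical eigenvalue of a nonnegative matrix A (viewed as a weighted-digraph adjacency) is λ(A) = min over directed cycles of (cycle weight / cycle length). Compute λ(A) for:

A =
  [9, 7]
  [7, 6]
λ(A) = 6

Enumerate directed cycles and compute their means (weight / length). Sample:
  cycle 0 → 0: weight = 9, length = 1, mean = 9/1 ≈ 9.000
  cycle 1 → 1: weight = 6, length = 1, mean = 6/1 ≈ 6.000
  cycle 0 → 1 → 0: weight = 14, length = 2, mean = 14/2 ≈ 7.000
  cycle 1 → 0 → 1: weight = 14, length = 2, mean = 14/2 ≈ 7.000
Minimum mean = 6.000, attained e.g. along the cycle 1 → 1 with weight 6 and length 1. So λ(A) = 6/1 = 6.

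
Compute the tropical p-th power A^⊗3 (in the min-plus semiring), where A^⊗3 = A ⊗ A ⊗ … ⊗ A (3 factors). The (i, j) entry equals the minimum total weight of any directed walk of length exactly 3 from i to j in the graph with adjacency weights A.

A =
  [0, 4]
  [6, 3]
A^⊗3 =
  [0, 4]
  [6, 9]

Each entry (A^⊗3)_ij equals the minimum over all length-3 walks i = v_0 → v_1 → … → v_3 = j of Σ_t A[v_t][v_{t+1}]. For example, for (i, j) = (0, 1) we minimise over 4 possible intermediate vertex sequences; the minimum is 4, attained along the walk 0 → 0 → 0 → 1.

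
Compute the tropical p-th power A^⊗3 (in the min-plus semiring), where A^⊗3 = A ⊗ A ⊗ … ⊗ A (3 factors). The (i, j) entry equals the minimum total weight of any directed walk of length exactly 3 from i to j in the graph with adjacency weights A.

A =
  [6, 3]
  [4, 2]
A^⊗3 =
  [9, 7]
  [8, 6]

Each entry (A^⊗3)_ij equals the minimum over all length-3 walks i = v_0 → v_1 → … → v_3 = j of Σ_t A[v_t][v_{t+1}]. For example, for (i, j) = (0, 1) we minimise over 4 possible intermediate vertex sequences; the minimum is 7, attained along the walk 0 → 1 → 1 → 1.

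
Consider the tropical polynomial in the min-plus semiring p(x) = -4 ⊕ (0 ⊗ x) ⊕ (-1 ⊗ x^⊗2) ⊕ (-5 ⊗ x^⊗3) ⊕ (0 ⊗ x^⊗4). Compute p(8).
p(8) = -4

A tropical monomial a ⊗ x^⊗i evaluates to a + i · x. Evaluating each term at x = 8:
  Term 0 contributes -4 + 0 · 8 = -4
  Term 1 contributes 0 + 1 · 8 = 8
  Term 2 contributes -1 + 2 · 8 = 15
  Term 3 contributes -5 + 3 · 8 = 19
  Term 4 contributes 0 + 4 · 8 = 32
p(8) = ⊕ of these = min[-4, 8, 15, 19, 32] = -4.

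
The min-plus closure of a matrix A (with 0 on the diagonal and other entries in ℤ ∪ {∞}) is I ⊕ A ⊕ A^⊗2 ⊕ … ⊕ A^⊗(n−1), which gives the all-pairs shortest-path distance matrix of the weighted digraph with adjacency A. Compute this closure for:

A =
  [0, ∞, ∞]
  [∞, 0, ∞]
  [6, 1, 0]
Closure =
  [0, ∞, ∞]
  [∞, 0, ∞]
  [6, 1, 0]

This is the Floyd-Warshall all-pairs shortest-path computation. For each intermediate vertex k = 0, 1, …, 2, update dist[i][j] ← min(dist[i][j], dist[i][k] + dist[k][j]). The final matrix gives, for each (i, j), the minimum total weight of any directed path from i to j (possibly empty when i = j).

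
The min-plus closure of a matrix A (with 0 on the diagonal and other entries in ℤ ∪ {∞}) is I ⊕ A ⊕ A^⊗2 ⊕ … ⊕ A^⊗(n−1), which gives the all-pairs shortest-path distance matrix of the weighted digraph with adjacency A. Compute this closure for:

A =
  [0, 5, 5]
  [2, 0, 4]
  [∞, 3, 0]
Closure =
  [0, 5, 5]
  [2, 0, 4]
  [5, 3, 0]

This is the Floyd-Warshall all-pairs shortest-path computation. For each intermediate vertex k = 0, 1, …, 2, update dist[i][j] ← min(dist[i][j], dist[i][k] + dist[k][j]). The final matrix gives, for each (i, j), the minimum total weight of any directed path from i to j (possibly empty when i = j).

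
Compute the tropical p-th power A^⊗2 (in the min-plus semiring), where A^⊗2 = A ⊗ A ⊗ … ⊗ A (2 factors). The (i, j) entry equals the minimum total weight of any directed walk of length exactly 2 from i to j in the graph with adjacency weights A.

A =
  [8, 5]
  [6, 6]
A^⊗2 =
  [11, 11]
  [12, 11]

Each entry (A^⊗2)_ij equals the minimum over all length-2 walks i = v_0 → v_1 → … → v_2 = j of Σ_t A[v_t][v_{t+1}]. For example, for (i, j) = (0, 1) we minimise over 2 possible intermediate vertex sequences; the minimum is 11, attained along the walk 0 → 1 → 1.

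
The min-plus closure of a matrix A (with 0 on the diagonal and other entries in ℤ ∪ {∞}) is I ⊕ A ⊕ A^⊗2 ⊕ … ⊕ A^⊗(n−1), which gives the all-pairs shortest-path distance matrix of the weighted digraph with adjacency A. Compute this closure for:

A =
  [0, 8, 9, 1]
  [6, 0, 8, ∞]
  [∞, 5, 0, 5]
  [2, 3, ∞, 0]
Closure =
  [0, 4, 9, 1]
  [6, 0, 8, 7]
  [7, 5, 0, 5]
  [2, 3, 11, 0]

This is the Floyd-Warshall all-pairs shortest-path computation. For each intermediate vertex k = 0, 1, …, 3, update dist[i][j] ← min(dist[i][j], dist[i][k] + dist[k][j]). The final matrix gives, for each (i, j), the minimum total weight of any directed path from i to j (possibly empty when i = j).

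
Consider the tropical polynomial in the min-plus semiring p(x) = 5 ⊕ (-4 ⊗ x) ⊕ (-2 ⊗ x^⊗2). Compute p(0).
p(0) = -4

A tropical monomial a ⊗ x^⊗i evaluates to a + i · x. Evaluating each term at x = 0:
  Term 0 contributes 5 + 0 · 0 = 5
  Term 1 contributes -4 + 1 · 0 = -4
  Term 2 contributes -2 + 2 · 0 = -2
p(0) = ⊕ of these = min[5, -4, -2] = -4.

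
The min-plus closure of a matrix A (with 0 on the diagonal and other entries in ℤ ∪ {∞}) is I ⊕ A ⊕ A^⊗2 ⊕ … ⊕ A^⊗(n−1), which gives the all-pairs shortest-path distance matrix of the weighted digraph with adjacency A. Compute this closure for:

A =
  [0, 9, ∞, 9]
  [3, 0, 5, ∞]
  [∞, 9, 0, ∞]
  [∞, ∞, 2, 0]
Closure =
  [0, 9, 11, 9]
  [3, 0, 5, 12]
  [12, 9, 0, 21]
  [14, 11, 2, 0]

This is the Floyd-Warshall all-pairs shortest-path computation. For each intermediate vertex k = 0, 1, …, 3, update dist[i][j] ← min(dist[i][j], dist[i][k] + dist[k][j]). The final matrix gives, for each (i, j), the minimum total weight of any directed path from i to j (possibly empty when i = j).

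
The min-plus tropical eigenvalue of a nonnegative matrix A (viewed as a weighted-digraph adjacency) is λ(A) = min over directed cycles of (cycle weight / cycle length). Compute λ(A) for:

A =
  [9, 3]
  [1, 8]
λ(A) = 2

Enumerate directed cycles and compute their means (weight / length). Sample:
  cycle 0 → 0: weight = 9, length = 1, mean = 9/1 ≈ 9.000
  cycle 1 → 1: weight = 8, length = 1, mean = 8/1 ≈ 8.000
  cycle 0 → 1 → 0: weight = 4, length = 2, mean = 4/2 ≈ 2.000
  cycle 1 → 0 → 1: weight = 4, length = 2, mean = 4/2 ≈ 2.000
Minimum mean = 2.000, attained e.g. along the cycle 0 → 1 → 0 with weight 4 and length 2. So λ(A) = 4/2 = 2.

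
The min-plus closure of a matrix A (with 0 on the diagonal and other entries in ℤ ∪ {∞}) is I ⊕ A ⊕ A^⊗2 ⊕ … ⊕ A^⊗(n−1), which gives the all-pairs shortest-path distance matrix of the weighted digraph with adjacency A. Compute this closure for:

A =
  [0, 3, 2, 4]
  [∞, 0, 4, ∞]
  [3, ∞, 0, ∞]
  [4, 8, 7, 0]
Closure =
  [0, 3, 2, 4]
  [7, 0, 4, 11]
  [3, 6, 0, 7]
  [4, 7, 6, 0]

This is the Floyd-Warshall all-pairs shortest-path computation. For each intermediate vertex k = 0, 1, …, 3, update dist[i][j] ← min(dist[i][j], dist[i][k] + dist[k][j]). The final matrix gives, for each (i, j), the minimum total weight of any directed path from i to j (possibly empty when i = j).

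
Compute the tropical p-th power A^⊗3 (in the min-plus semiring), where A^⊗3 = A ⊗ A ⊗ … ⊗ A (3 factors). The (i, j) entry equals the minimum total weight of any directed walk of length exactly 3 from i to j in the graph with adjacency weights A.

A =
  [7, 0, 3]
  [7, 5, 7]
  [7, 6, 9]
A^⊗3 =
  [12, 7, 10]
  [14, 12, 14]
  [14, 12, 14]

Each entry (A^⊗3)_ij equals the minimum over all length-3 walks i = v_0 → v_1 → … → v_3 = j of Σ_t A[v_t][v_{t+1}]. For example, for (i, j) = (0, 2) we minimise over 9 possible intermediate vertex sequences; the minimum is 10, attained along the walk 0 → 1 → 0 → 2.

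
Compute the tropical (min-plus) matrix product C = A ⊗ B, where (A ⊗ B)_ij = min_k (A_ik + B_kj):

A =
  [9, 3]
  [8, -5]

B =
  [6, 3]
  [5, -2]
A ⊗ B =
  [8, 1]
  [0, -7]

Apply the min-plus product entry-by-entry:
  C[0][0] = min over k of (A[0][0] + B[0][0] = 9 + 6 = 15, A[0][1] + B[1][0] = 3 + 5 = 8) = 8 (attained at k = 1)
  C[0][1] = min over k of (A[0][0] + B[0][1] = 9 + 3 = 12, A[0][1] + B[1][1] = 3 + -2 = 1) = 1 (attained at k = 1)
  C[1][0] = min over k of (A[1][0] + B[0][0] = 8 + 6 = 14, A[1][1] + B[1][0] = -5 + 5 = 0) = 0 (attained at k = 1)
  C[1][1] = min over k of (A[1][0] + B[0][1] = 8 + 3 = 11, A[1][1] + B[1][1] = -5 + -2 = -7) = -7 (attained at k = 1)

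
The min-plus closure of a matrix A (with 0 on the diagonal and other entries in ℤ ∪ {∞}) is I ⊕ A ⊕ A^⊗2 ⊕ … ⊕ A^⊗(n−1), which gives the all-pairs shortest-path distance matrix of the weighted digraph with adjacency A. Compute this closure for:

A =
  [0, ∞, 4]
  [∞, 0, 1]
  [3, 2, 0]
Closure =
  [0, 6, 4]
  [4, 0, 1]
  [3, 2, 0]

This is the Floyd-Warshall all-pairs shortest-path computation. For each intermediate vertex k = 0, 1, …, 2, update dist[i][j] ← min(dist[i][j], dist[i][k] + dist[k][j]). The final matrix gives, for each (i, j), the minimum total weight of any directed path from i to j (possibly empty when i = j).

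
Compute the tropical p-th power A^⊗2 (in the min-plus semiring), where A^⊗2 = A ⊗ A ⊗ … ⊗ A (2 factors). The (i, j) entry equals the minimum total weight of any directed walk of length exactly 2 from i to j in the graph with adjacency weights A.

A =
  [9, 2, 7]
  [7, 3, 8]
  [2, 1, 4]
A^⊗2 =
  [9, 5, 10]
  [10, 6, 11]
  [6, 4, 8]

Each entry (A^⊗2)_ij equals the minimum over all length-2 walks i = v_0 → v_1 → … → v_2 = j of Σ_t A[v_t][v_{t+1}]. For example, for (i, j) = (0, 2) we minimise over 3 possible intermediate vertex sequences; the minimum is 10, attained along the walk 0 → 1 → 2.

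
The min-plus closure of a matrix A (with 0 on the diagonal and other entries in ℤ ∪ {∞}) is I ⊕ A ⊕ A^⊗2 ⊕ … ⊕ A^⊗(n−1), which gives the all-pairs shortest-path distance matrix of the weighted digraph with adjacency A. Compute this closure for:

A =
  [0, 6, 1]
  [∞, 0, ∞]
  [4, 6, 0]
Closure =
  [0, 6, 1]
  [∞, 0, ∞]
  [4, 6, 0]

This is the Floyd-Warshall all-pairs shortest-path computation. For each intermediate vertex k = 0, 1, …, 2, update dist[i][j] ← min(dist[i][j], dist[i][k] + dist[k][j]). The final matrix gives, for each (i, j), the minimum total weight of any directed path from i to j (possibly empty when i = j).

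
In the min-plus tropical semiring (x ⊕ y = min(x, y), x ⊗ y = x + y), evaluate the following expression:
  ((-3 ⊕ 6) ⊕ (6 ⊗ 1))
((-3 ⊕ 6) ⊕ (6 ⊗ 1)) = -3

Expand innermost to outermost. Recall ⊕ takes the minimum of its arguments and ⊗ takes their sum. Working out the expression ((-3 ⊕ 6) ⊕ (6 ⊗ 1)) gives -3.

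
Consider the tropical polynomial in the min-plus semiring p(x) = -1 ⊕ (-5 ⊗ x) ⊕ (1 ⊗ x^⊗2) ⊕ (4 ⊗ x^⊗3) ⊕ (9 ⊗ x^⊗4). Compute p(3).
p(3) = -2

A tropical monomial a ⊗ x^⊗i evaluates to a + i · x. Evaluating each term at x = 3:
  Term 0 contributes -1 + 0 · 3 = -1
  Term 1 contributes -5 + 1 · 3 = -2
  Term 2 contributes 1 + 2 · 3 = 7
  Term 3 contributes 4 + 3 · 3 = 13
  Term 4 contributes 9 + 4 · 3 = 21
p(3) = ⊕ of these = min[-1, -2, 7, 13, 21] = -2.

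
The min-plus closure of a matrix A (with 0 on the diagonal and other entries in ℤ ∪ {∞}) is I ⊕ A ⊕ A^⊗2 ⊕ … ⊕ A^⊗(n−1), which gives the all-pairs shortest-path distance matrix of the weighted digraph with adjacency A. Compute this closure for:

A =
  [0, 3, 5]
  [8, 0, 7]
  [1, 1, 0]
Closure =
  [0, 3, 5]
  [8, 0, 7]
  [1, 1, 0]

This is the Floyd-Warshall all-pairs shortest-path computation. For each intermediate vertex k = 0, 1, …, 2, update dist[i][j] ← min(dist[i][j], dist[i][k] + dist[k][j]). The final matrix gives, for each (i, j), the minimum total weight of any directed path from i to j (possibly empty when i = j).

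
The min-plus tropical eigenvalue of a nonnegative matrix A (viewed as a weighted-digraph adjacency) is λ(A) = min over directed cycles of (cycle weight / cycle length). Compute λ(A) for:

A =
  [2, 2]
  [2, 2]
λ(A) = 2

Enumerate directed cycles and compute their means (weight / length). Sample:
  cycle 0 → 0: weight = 2, length = 1, mean = 2/1 ≈ 2.000
  cycle 1 → 1: weight = 2, length = 1, mean = 2/1 ≈ 2.000
  cycle 0 → 1 → 0: weight = 4, length = 2, mean = 4/2 ≈ 2.000
  cycle 1 → 0 → 1: weight = 4, length = 2, mean = 4/2 ≈ 2.000
Minimum mean = 2.000, attained e.g. along the cycle 0 → 0 with weight 2 and length 1. So λ(A) = 2/1 = 2.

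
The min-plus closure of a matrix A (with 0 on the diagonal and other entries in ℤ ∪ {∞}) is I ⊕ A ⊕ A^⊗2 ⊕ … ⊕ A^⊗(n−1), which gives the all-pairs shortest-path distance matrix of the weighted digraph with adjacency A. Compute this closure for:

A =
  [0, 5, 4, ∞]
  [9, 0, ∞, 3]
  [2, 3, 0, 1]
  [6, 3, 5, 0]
Closure =
  [0, 5, 4, 5]
  [9, 0, 8, 3]
  [2, 3, 0, 1]
  [6, 3, 5, 0]

This is the Floyd-Warshall all-pairs shortest-path computation. For each intermediate vertex k = 0, 1, …, 3, update dist[i][j] ← min(dist[i][j], dist[i][k] + dist[k][j]). The final matrix gives, for each (i, j), the minimum total weight of any directed path from i to j (possibly empty when i = j).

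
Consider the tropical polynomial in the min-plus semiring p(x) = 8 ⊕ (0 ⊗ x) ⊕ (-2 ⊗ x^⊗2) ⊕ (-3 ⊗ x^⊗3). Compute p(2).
p(2) = 2

A tropical monomial a ⊗ x^⊗i evaluates to a + i · x. Evaluating each term at x = 2:
  Term 0 contributes 8 + 0 · 2 = 8
  Term 1 contributes 0 + 1 · 2 = 2
  Term 2 contributes -2 + 2 · 2 = 2
  Term 3 contributes -3 + 3 · 2 = 3
p(2) = ⊕ of these = min[8, 2, 2, 3] = 2.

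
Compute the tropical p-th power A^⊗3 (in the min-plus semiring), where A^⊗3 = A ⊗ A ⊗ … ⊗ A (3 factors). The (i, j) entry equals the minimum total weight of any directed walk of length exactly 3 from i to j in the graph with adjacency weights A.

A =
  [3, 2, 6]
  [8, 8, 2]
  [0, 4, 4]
A^⊗3 =
  [4, 8, 7]
  [5, 4, 8]
  [6, 5, 4]

Each entry (A^⊗3)_ij equals the minimum over all length-3 walks i = v_0 → v_1 → … → v_3 = j of Σ_t A[v_t][v_{t+1}]. For example, for (i, j) = (0, 2) we minimise over 9 possible intermediate vertex sequences; the minimum is 7, attained along the walk 0 → 0 → 1 → 2.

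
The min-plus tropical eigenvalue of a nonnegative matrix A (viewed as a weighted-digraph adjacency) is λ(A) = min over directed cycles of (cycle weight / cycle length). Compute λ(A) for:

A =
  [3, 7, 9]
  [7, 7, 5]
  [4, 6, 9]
λ(A) = 3

Enumerate directed cycles and compute their means (weight / length). Sample:
  cycle 0 → 0: weight = 3, length = 1, mean = 3/1 ≈ 3.000
  cycle 1 → 1: weight = 7, length = 1, mean = 7/1 ≈ 7.000
  cycle 2 → 2: weight = 9, length = 1, mean = 9/1 ≈ 9.000
  cycle 0 → 1 → 0: weight = 14, length = 2, mean = 14/2 ≈ 7.000
  cycle 0 → 2 → 0: weight = 13, length = 2, mean = 13/2 ≈ 6.500
  cycle 1 → 0 → 1: weight = 14, length = 2, mean = 14/2 ≈ 7.000
Minimum mean = 3.000, attained e.g. along the cycle 0 → 0 with weight 3 and length 1. So λ(A) = 3/1 = 3.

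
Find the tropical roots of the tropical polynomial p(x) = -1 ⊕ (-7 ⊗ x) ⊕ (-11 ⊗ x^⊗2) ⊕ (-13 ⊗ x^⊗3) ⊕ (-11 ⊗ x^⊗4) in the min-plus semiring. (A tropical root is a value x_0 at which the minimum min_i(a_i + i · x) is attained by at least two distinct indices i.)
Roots: {-2, 2, 4, 6}

Each tropical root is a break point of the lower envelope of the lines y = a_i + i · x (there are 5 lines, with slopes 0, 1, ..., 4). Only the lines that attain the minimum somewhere contribute to roots; other lines are dominated. Here the surviving (envelope) indices are i = 4, i = 3, i = 2, i = 1, i = 0.
Intersections between consecutive envelope lines give the roots: for adjacent envelope indices i < j the intersection is x = (a_i − a_j) / (j − i). Reading off the sorted break points: {-2, 2, 4, 6}.
Verification: at each break x_0, at least two indices attain the minimum of min_i(a_i + i · x_0).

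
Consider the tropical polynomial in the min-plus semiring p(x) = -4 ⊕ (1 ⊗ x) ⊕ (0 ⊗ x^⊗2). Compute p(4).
p(4) = -4

A tropical monomial a ⊗ x^⊗i evaluates to a + i · x. Evaluating each term at x = 4:
  Term 0 contributes -4 + 0 · 4 = -4
  Term 1 contributes 1 + 1 · 4 = 5
  Term 2 contributes 0 + 2 · 4 = 8
p(4) = ⊕ of these = min[-4, 5, 8] = -4.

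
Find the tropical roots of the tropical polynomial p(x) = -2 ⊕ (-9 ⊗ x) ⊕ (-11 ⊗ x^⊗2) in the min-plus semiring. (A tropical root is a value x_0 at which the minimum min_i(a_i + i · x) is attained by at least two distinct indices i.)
Roots: {2, 7}

Each tropical root is a break point of the lower envelope of the lines y = a_i + i · x (there are 3 lines, with slopes 0, 1, ..., 2). Only the lines that attain the minimum somewhere contribute to roots; other lines are dominated. Here the surviving (envelope) indices are i = 2, i = 1, i = 0.
Intersections between consecutive envelope lines give the roots: for adjacent envelope indices i < j the intersection is x = (a_i − a_j) / (j − i). Reading off the sorted break points: {2, 7}.
Verification: at each break x_0, at least two indices attain the minimum of min_i(a_i + i · x_0).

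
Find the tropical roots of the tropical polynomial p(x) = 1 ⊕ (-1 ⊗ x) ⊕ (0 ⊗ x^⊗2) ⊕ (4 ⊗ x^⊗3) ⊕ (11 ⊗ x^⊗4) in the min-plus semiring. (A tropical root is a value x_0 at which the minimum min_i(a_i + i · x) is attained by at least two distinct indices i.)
Roots: {-7, -4, -1, 2}

Each tropical root is a break point of the lower envelope of the lines y = a_i + i · x (there are 5 lines, with slopes 0, 1, ..., 4). Only the lines that attain the minimum somewhere contribute to roots; other lines are dominated. Here the surviving (envelope) indices are i = 4, i = 3, i = 2, i = 1, i = 0.
Intersections between consecutive envelope lines give the roots: for adjacent envelope indices i < j the intersection is x = (a_i − a_j) / (j − i). Reading off the sorted break points: {-7, -4, -1, 2}.
Verification: at each break x_0, at least two indices attain the minimum of min_i(a_i + i · x_0).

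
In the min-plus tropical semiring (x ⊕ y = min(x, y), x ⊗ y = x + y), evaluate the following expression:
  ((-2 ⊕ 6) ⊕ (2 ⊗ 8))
((-2 ⊕ 6) ⊕ (2 ⊗ 8)) = -2

Expand innermost to outermost. Recall ⊕ takes the minimum of its arguments and ⊗ takes their sum. Working out the expression ((-2 ⊕ 6) ⊕ (2 ⊗ 8)) gives -2.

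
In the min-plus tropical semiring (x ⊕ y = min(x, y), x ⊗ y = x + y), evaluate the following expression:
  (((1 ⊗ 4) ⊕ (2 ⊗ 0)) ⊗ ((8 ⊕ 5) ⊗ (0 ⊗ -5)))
(((1 ⊗ 4) ⊕ (2 ⊗ 0)) ⊗ ((8 ⊕ 5) ⊗ (0 ⊗ -5))) = 2

Expand innermost to outermost. Recall ⊕ takes the minimum of its arguments and ⊗ takes their sum. Working out the expression (((1 ⊗ 4) ⊕ (2 ⊗ 0)) ⊗ ((8 ⊕ 5) ⊗ (0 ⊗ -5))) gives 2.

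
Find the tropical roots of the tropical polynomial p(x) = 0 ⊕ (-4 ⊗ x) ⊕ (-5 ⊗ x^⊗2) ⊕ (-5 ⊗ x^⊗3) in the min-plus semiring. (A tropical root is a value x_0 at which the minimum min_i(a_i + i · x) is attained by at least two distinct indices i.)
Roots: {0, 1, 4}

Each tropical root is a break point of the lower envelope of the lines y = a_i + i · x (there are 4 lines, with slopes 0, 1, ..., 3). Only the lines that attain the minimum somewhere contribute to roots; other lines are dominated. Here the surviving (envelope) indices are i = 3, i = 2, i = 1, i = 0.
Intersections between consecutive envelope lines give the roots: for adjacent envelope indices i < j the intersection is x = (a_i − a_j) / (j − i). Reading off the sorted break points: {0, 1, 4}.
Verification: at each break x_0, at least two indices attain the minimum of min_i(a_i + i · x_0).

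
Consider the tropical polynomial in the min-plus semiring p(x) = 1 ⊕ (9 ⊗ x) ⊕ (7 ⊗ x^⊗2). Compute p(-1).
p(-1) = 1

A tropical monomial a ⊗ x^⊗i evaluates to a + i · x. Evaluating each term at x = -1:
  Term 0 contributes 1 + 0 · -1 = 1
  Term 1 contributes 9 + 1 · -1 = 8
  Term 2 contributes 7 + 2 · -1 = 5
p(-1) = ⊕ of these = min[1, 8, 5] = 1.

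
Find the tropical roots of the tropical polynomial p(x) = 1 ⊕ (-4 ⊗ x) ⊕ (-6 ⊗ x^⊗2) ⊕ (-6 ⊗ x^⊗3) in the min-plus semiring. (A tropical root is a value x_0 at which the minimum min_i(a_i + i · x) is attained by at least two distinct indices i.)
Roots: {0, 2, 5}

Each tropical root is a break point of the lower envelope of the lines y = a_i + i · x (there are 4 lines, with slopes 0, 1, ..., 3). Only the lines that attain the minimum somewhere contribute to roots; other lines are dominated. Here the surviving (envelope) indices are i = 3, i = 2, i = 1, i = 0.
Intersections between consecutive envelope lines give the roots: for adjacent envelope indices i < j the intersection is x = (a_i − a_j) / (j − i). Reading off the sorted break points: {0, 2, 5}.
Verification: at each break x_0, at least two indices attain the minimum of min_i(a_i + i · x_0).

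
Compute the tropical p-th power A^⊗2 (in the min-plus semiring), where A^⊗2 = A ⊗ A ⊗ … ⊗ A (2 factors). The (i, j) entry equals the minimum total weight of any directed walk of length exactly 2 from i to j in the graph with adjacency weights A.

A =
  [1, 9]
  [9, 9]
A^⊗2 =
  [2, 10]
  [10, 18]

Each entry (A^⊗2)_ij equals the minimum over all length-2 walks i = v_0 → v_1 → … → v_2 = j of Σ_t A[v_t][v_{t+1}]. For example, for (i, j) = (0, 1) we minimise over 2 possible intermediate vertex sequences; the minimum is 10, attained along the walk 0 → 0 → 1.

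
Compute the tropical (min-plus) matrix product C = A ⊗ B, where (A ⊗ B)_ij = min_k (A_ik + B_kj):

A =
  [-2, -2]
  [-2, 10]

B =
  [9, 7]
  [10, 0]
A ⊗ B =
  [7, -2]
  [7, 5]

Apply the min-plus product entry-by-entry:
  C[0][0] = min over k of (A[0][0] + B[0][0] = -2 + 9 = 7, A[0][1] + B[1][0] = -2 + 10 = 8) = 7 (attained at k = 0)
  C[0][1] = min over k of (A[0][0] + B[0][1] = -2 + 7 = 5, A[0][1] + B[1][1] = -2 + 0 = -2) = -2 (attained at k = 1)
  C[1][0] = min over k of (A[1][0] + B[0][0] = -2 + 9 = 7, A[1][1] + B[1][0] = 10 + 10 = 20) = 7 (attained at k = 0)
  C[1][1] = min over k of (A[1][0] + B[0][1] = -2 + 7 = 5, A[1][1] + B[1][1] = 10 + 0 = 10) = 5 (attained at k = 0)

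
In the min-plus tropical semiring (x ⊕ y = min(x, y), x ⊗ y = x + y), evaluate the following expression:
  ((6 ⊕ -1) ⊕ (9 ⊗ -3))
((6 ⊕ -1) ⊕ (9 ⊗ -3)) = -1

Expand innermost to outermost. Recall ⊕ takes the minimum of its arguments and ⊗ takes their sum. Working out the expression ((6 ⊕ -1) ⊕ (9 ⊗ -3)) gives -1.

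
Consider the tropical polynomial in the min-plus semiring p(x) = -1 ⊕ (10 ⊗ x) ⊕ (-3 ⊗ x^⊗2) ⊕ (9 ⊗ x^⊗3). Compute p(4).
p(4) = -1

A tropical monomial a ⊗ x^⊗i evaluates to a + i · x. Evaluating each term at x = 4:
  Term 0 contributes -1 + 0 · 4 = -1
  Term 1 contributes 10 + 1 · 4 = 14
  Term 2 contributes -3 + 2 · 4 = 5
  Term 3 contributes 9 + 3 · 4 = 21
p(4) = ⊕ of these = min[-1, 14, 5, 21] = -1.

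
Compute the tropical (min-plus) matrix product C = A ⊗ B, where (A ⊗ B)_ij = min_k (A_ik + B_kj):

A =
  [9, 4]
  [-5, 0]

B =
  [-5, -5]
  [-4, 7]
A ⊗ B =
  [0, 4]
  [-10, -10]

Apply the min-plus product entry-by-entry:
  C[0][0] = min over k of (A[0][0] + B[0][0] = 9 + -5 = 4, A[0][1] + B[1][0] = 4 + -4 = 0) = 0 (attained at k = 1)
  C[0][1] = min over k of (A[0][0] + B[0][1] = 9 + -5 = 4, A[0][1] + B[1][1] = 4 + 7 = 11) = 4 (attained at k = 0)
  C[1][0] = min over k of (A[1][0] + B[0][0] = -5 + -5 = -10, A[1][1] + B[1][0] = 0 + -4 = -4) = -10 (attained at k = 0)
  C[1][1] = min over k of (A[1][0] + B[0][1] = -5 + -5 = -10, A[1][1] + B[1][1] = 0 + 7 = 7) = -10 (attained at k = 0)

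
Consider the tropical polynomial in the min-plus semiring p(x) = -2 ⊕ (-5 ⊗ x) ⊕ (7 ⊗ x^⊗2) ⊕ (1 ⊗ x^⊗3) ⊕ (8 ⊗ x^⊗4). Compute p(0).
p(0) = -5

A tropical monomial a ⊗ x^⊗i evaluates to a + i · x. Evaluating each term at x = 0:
  Term 0 contributes -2 + 0 · 0 = -2
  Term 1 contributes -5 + 1 · 0 = -5
  Term 2 contributes 7 + 2 · 0 = 7
  Term 3 contributes 1 + 3 · 0 = 1
  Term 4 contributes 8 + 4 · 0 = 8
p(0) = ⊕ of these = min[-2, -5, 7, 1, 8] = -5.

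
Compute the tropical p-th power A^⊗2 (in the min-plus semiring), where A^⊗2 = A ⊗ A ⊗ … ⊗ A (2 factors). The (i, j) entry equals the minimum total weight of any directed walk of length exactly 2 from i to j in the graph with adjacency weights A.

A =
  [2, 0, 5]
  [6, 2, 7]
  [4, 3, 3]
A^⊗2 =
  [4, 2, 7]
  [8, 4, 9]
  [6, 4, 6]

Each entry (A^⊗2)_ij equals the minimum over all length-2 walks i = v_0 → v_1 → … → v_2 = j of Σ_t A[v_t][v_{t+1}]. For example, for (i, j) = (0, 2) we minimise over 3 possible intermediate vertex sequences; the minimum is 7, attained along the walk 0 → 0 → 2.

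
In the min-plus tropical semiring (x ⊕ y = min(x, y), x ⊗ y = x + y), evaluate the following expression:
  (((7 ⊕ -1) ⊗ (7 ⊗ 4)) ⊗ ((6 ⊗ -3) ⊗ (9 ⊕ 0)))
(((7 ⊕ -1) ⊗ (7 ⊗ 4)) ⊗ ((6 ⊗ -3) ⊗ (9 ⊕ 0))) = 13

Expand innermost to outermost. Recall ⊕ takes the minimum of its arguments and ⊗ takes their sum. Working out the expression (((7 ⊕ -1) ⊗ (7 ⊗ 4)) ⊗ ((6 ⊗ -3) ⊗ (9 ⊕ 0))) gives 13.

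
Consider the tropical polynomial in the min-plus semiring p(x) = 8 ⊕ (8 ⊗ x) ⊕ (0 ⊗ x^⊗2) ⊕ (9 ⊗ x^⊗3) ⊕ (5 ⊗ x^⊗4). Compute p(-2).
p(-2) = -4

A tropical monomial a ⊗ x^⊗i evaluates to a + i · x. Evaluating each term at x = -2:
  Term 0 contributes 8 + 0 · -2 = 8
  Term 1 contributes 8 + 1 · -2 = 6
  Term 2 contributes 0 + 2 · -2 = -4
  Term 3 contributes 9 + 3 · -2 = 3
  Term 4 contributes 5 + 4 · -2 = -3
p(-2) = ⊕ of these = min[8, 6, -4, 3, -3] = -4.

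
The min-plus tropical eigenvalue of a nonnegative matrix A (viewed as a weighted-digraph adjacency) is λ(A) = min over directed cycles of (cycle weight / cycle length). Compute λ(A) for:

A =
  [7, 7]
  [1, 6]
λ(A) = 4

Enumerate directed cycles and compute their means (weight / length). Sample:
  cycle 0 → 0: weight = 7, length = 1, mean = 7/1 ≈ 7.000
  cycle 1 → 1: weight = 6, length = 1, mean = 6/1 ≈ 6.000
  cycle 0 → 1 → 0: weight = 8, length = 2, mean = 8/2 ≈ 4.000
  cycle 1 → 0 → 1: weight = 8, length = 2, mean = 8/2 ≈ 4.000
Minimum mean = 4.000, attained e.g. along the cycle 0 → 1 → 0 with weight 8 and length 2. So λ(A) = 8/2 = 4.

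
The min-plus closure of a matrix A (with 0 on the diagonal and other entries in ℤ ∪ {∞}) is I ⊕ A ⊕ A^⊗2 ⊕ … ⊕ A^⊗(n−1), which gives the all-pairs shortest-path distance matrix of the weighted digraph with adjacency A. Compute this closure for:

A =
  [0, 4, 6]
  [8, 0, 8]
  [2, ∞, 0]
Closure =
  [0, 4, 6]
  [8, 0, 8]
  [2, 6, 0]

This is the Floyd-Warshall all-pairs shortest-path computation. For each intermediate vertex k = 0, 1, …, 2, update dist[i][j] ← min(dist[i][j], dist[i][k] + dist[k][j]). The final matrix gives, for each (i, j), the minimum total weight of any directed path from i to j (possibly empty when i = j).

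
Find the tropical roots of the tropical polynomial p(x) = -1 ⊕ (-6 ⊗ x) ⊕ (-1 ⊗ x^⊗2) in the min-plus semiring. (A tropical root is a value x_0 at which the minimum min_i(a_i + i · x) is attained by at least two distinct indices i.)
Roots: {-5, 5}

Each tropical root is a break point of the lower envelope of the lines y = a_i + i · x (there are 3 lines, with slopes 0, 1, ..., 2). Only the lines that attain the minimum somewhere contribute to roots; other lines are dominated. Here the surviving (envelope) indices are i = 2, i = 1, i = 0.
Intersections between consecutive envelope lines give the roots: for adjacent envelope indices i < j the intersection is x = (a_i − a_j) / (j − i). Reading off the sorted break points: {-5, 5}.
Verification: at each break x_0, at least two indices attain the minimum of min_i(a_i + i · x_0).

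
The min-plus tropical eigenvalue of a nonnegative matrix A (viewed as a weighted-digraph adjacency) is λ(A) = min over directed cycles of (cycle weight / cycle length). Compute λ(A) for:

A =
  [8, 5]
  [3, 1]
λ(A) = 1

Enumerate directed cycles and compute their means (weight / length). Sample:
  cycle 0 → 0: weight = 8, length = 1, mean = 8/1 ≈ 8.000
  cycle 1 → 1: weight = 1, length = 1, mean = 1/1 ≈ 1.000
  cycle 0 → 1 → 0: weight = 8, length = 2, mean = 8/2 ≈ 4.000
  cycle 1 → 0 → 1: weight = 8, length = 2, mean = 8/2 ≈ 4.000
Minimum mean = 1.000, attained e.g. along the cycle 1 → 1 with weight 1 and length 1. So λ(A) = 1/1 = 1.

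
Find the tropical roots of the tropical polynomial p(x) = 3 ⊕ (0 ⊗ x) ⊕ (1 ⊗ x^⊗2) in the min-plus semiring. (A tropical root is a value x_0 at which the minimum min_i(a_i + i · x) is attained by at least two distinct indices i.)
Roots: {-1, 3}

Each tropical root is a break point of the lower envelope of the lines y = a_i + i · x (there are 3 lines, with slopes 0, 1, ..., 2). Only the lines that attain the minimum somewhere contribute to roots; other lines are dominated. Here the surviving (envelope) indices are i = 2, i = 1, i = 0.
Intersections between consecutive envelope lines give the roots: for adjacent envelope indices i < j the intersection is x = (a_i − a_j) / (j − i). Reading off the sorted break points: {-1, 3}.
Verification: at each break x_0, at least two indices attain the minimum of min_i(a_i + i · x_0).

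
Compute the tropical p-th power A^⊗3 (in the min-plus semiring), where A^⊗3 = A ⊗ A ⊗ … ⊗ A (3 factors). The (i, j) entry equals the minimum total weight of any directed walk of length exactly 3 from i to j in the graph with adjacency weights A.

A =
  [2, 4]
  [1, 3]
A^⊗3 =
  [6, 8]
  [5, 7]

Each entry (A^⊗3)_ij equals the minimum over all length-3 walks i = v_0 → v_1 → … → v_3 = j of Σ_t A[v_t][v_{t+1}]. For example, for (i, j) = (0, 1) we minimise over 4 possible intermediate vertex sequences; the minimum is 8, attained along the walk 0 → 0 → 0 → 1.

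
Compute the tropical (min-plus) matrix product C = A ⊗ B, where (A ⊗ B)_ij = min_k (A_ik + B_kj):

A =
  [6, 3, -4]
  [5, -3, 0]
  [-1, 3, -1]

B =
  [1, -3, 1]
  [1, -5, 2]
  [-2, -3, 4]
A ⊗ B =
  [-6, -7, 0]
  [-2, -8, -1]
  [-3, -4, 0]

Apply the min-plus product entry-by-entry:
  C[0][0] = min over k of (A[0][0] + B[0][0] = 6 + 1 = 7, A[0][1] + B[1][0] = 3 + 1 = 4, A[0][2] + B[2][0] = -4 + -2 = -6) = -6 (attained at k = 2)
  C[0][1] = min over k of (A[0][0] + B[0][1] = 6 + -3 = 3, A[0][1] + B[1][1] = 3 + -5 = -2, A[0][2] + B[2][1] = -4 + -3 = -7) = -7 (attained at k = 2)
  C[0][2] = min over k of (A[0][0] + B[0][2] = 6 + 1 = 7, A[0][1] + B[1][2] = 3 + 2 = 5, A[0][2] + B[2][2] = -4 + 4 = 0) = 0 (attained at k = 2)
  C[1][0] = min over k of (A[1][0] + B[0][0] = 5 + 1 = 6, A[1][1] + B[1][0] = -3 + 1 = -2, A[1][2] + B[2][0] = 0 + -2 = -2) = -2 (attained at k = 1)
  C[1][1] = min over k of (A[1][0] + B[0][1] = 5 + -3 = 2, A[1][1] + B[1][1] = -3 + -5 = -8, A[1][2] + B[2][1] = 0 + -3 = -3) = -8 (attained at k = 1)
  C[1][2] = min over k of (A[1][0] + B[0][2] = 5 + 1 = 6, A[1][1] + B[1][2] = -3 + 2 = -1, A[1][2] + B[2][2] = 0 + 4 = 4) = -1 (attained at k = 1)
  C[2][0] = min over k of (A[2][0] + B[0][0] = -1 + 1 = 0, A[2][1] + B[1][0] = 3 + 1 = 4, A[2][2] + B[2][0] = -1 + -2 = -3) = -3 (attained at k = 2)
  C[2][1] = min over k of (A[2][0] + B[0][1] = -1 + -3 = -4, A[2][1] + B[1][1] = 3 + -5 = -2, A[2][2] + B[2][1] = -1 + -3 = -4) = -4 (attained at k = 0)
  C[2][2] = min over k of (A[2][0] + B[0][2] = -1 + 1 = 0, A[2][1] + B[1][2] = 3 + 2 = 5, A[2][2] + B[2][2] = -1 + 4 = 3) = 0 (attained at k = 0)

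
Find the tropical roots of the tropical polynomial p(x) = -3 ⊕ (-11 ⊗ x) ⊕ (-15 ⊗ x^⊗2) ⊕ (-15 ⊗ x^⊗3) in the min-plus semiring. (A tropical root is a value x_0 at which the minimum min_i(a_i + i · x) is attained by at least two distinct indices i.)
Roots: {0, 4, 8}

Each tropical root is a break point of the lower envelope of the lines y = a_i + i · x (there are 4 lines, with slopes 0, 1, ..., 3). Only the lines that attain the minimum somewhere contribute to roots; other lines are dominated. Here the surviving (envelope) indices are i = 3, i = 2, i = 1, i = 0.
Intersections between consecutive envelope lines give the roots: for adjacent envelope indices i < j the intersection is x = (a_i − a_j) / (j − i). Reading off the sorted break points: {0, 4, 8}.
Verification: at each break x_0, at least two indices attain the minimum of min_i(a_i + i · x_0).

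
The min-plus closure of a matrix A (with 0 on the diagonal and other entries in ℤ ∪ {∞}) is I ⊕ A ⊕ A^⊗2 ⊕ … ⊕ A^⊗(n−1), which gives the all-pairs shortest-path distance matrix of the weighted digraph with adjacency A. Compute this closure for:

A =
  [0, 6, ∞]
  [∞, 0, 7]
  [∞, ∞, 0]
Closure =
  [0, 6, 13]
  [∞, 0, 7]
  [∞, ∞, 0]

This is the Floyd-Warshall all-pairs shortest-path computation. For each intermediate vertex k = 0, 1, …, 2, update dist[i][j] ← min(dist[i][j], dist[i][k] + dist[k][j]). The final matrix gives, for each (i, j), the minimum total weight of any directed path from i to j (possibly empty when i = j).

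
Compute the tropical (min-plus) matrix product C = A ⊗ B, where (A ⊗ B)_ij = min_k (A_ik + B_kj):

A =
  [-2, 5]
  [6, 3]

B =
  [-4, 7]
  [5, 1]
A ⊗ B =
  [-6, 5]
  [2, 4]

Apply the min-plus product entry-by-entry:
  C[0][0] = min over k of (A[0][0] + B[0][0] = -2 + -4 = -6, A[0][1] + B[1][0] = 5 + 5 = 10) = -6 (attained at k = 0)
  C[0][1] = min over k of (A[0][0] + B[0][1] = -2 + 7 = 5, A[0][1] + B[1][1] = 5 + 1 = 6) = 5 (attained at k = 0)
  C[1][0] = min over k of (A[1][0] + B[0][0] = 6 + -4 = 2, A[1][1] + B[1][0] = 3 + 5 = 8) = 2 (attained at k = 0)
  C[1][1] = min over k of (A[1][0] + B[0][1] = 6 + 7 = 13, A[1][1] + B[1][1] = 3 + 1 = 4) = 4 (attained at k = 1)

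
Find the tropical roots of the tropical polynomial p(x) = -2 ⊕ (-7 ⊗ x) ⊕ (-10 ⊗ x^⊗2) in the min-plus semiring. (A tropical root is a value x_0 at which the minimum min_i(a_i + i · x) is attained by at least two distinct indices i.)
Roots: {3, 5}

Each tropical root is a break point of the lower envelope of the lines y = a_i + i · x (there are 3 lines, with slopes 0, 1, ..., 2). Only the lines that attain the minimum somewhere contribute to roots; other lines are dominated. Here the surviving (envelope) indices are i = 2, i = 1, i = 0.
Intersections between consecutive envelope lines give the roots: for adjacent envelope indices i < j the intersection is x = (a_i − a_j) / (j − i). Reading off the sorted break points: {3, 5}.
Verification: at each break x_0, at least two indices attain the minimum of min_i(a_i + i · x_0).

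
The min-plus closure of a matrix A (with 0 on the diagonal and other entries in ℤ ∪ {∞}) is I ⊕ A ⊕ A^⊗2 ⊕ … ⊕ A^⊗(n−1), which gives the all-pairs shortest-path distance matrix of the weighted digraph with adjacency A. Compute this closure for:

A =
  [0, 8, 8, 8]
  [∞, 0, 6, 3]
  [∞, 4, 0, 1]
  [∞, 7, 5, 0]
Closure =
  [0, 8, 8, 8]
  [∞, 0, 6, 3]
  [∞, 4, 0, 1]
  [∞, 7, 5, 0]

This is the Floyd-Warshall all-pairs shortest-path computation. For each intermediate vertex k = 0, 1, …, 3, update dist[i][j] ← min(dist[i][j], dist[i][k] + dist[k][j]). The final matrix gives, for each (i, j), the minimum total weight of any directed path from i to j (possibly empty when i = j).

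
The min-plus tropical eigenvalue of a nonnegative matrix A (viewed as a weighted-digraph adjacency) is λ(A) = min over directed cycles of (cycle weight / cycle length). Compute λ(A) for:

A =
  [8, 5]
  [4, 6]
λ(A) = 9/2

Enumerate directed cycles and compute their means (weight / length). Sample:
  cycle 0 → 0: weight = 8, length = 1, mean = 8/1 ≈ 8.000
  cycle 1 → 1: weight = 6, length = 1, mean = 6/1 ≈ 6.000
  cycle 0 → 1 → 0: weight = 9, length = 2, mean = 9/2 ≈ 4.500
  cycle 1 → 0 → 1: weight = 9, length = 2, mean = 9/2 ≈ 4.500
Minimum mean = 4.500, attained e.g. along the cycle 0 → 1 → 0 with weight 9 and length 2. So λ(A) = 9/2 = 9/2.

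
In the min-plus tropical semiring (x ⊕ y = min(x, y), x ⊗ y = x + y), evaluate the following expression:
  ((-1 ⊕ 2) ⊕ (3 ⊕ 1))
((-1 ⊕ 2) ⊕ (3 ⊕ 1)) = -1

Expand innermost to outermost. Recall ⊕ takes the minimum of its arguments and ⊗ takes their sum. Working out the expression ((-1 ⊕ 2) ⊕ (3 ⊕ 1)) gives -1.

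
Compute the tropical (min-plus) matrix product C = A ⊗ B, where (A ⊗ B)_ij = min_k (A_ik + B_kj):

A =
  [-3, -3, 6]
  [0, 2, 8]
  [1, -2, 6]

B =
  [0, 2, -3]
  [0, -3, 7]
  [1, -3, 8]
A ⊗ B =
  [-3, -6, -6]
  [0, -1, -3]
  [-2, -5, -2]

Apply the min-plus product entry-by-entry:
  C[0][0] = min over k of (A[0][0] + B[0][0] = -3 + 0 = -3, A[0][1] + B[1][0] = -3 + 0 = -3, A[0][2] + B[2][0] = 6 + 1 = 7) = -3 (attained at k = 0)
  C[0][1] = min over k of (A[0][0] + B[0][1] = -3 + 2 = -1, A[0][1] + B[1][1] = -3 + -3 = -6, A[0][2] + B[2][1] = 6 + -3 = 3) = -6 (attained at k = 1)
  C[0][2] = min over k of (A[0][0] + B[0][2] = -3 + -3 = -6, A[0][1] + B[1][2] = -3 + 7 = 4, A[0][2] + B[2][2] = 6 + 8 = 14) = -6 (attained at k = 0)
  C[1][0] = min over k of (A[1][0] + B[0][0] = 0 + 0 = 0, A[1][1] + B[1][0] = 2 + 0 = 2, A[1][2] + B[2][0] = 8 + 1 = 9) = 0 (attained at k = 0)
  C[1][1] = min over k of (A[1][0] + B[0][1] = 0 + 2 = 2, A[1][1] + B[1][1] = 2 + -3 = -1, A[1][2] + B[2][1] = 8 + -3 = 5) = -1 (attained at k = 1)
  C[1][2] = min over k of (A[1][0] + B[0][2] = 0 + -3 = -3, A[1][1] + B[1][2] = 2 + 7 = 9, A[1][2] + B[2][2] = 8 + 8 = 16) = -3 (attained at k = 0)
  C[2][0] = min over k of (A[2][0] + B[0][0] = 1 + 0 = 1, A[2][1] + B[1][0] = -2 + 0 = -2, A[2][2] + B[2][0] = 6 + 1 = 7) = -2 (attained at k = 1)
  C[2][1] = min over k of (A[2][0] + B[0][1] = 1 + 2 = 3, A[2][1] + B[1][1] = -2 + -3 = -5, A[2][2] + B[2][1] = 6 + -3 = 3) = -5 (attained at k = 1)
  C[2][2] = min over k of (A[2][0] + B[0][2] = 1 + -3 = -2, A[2][1] + B[1][2] = -2 + 7 = 5, A[2][2] + B[2][2] = 6 + 8 = 14) = -2 (attained at k = 0)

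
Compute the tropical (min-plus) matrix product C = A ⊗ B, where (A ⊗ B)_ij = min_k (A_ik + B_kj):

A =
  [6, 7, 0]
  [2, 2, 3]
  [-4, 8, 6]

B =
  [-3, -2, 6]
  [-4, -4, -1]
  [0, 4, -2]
A ⊗ B =
  [0, 3, -2]
  [-2, -2, 1]
  [-7, -6, 2]

Apply the min-plus product entry-by-entry:
  C[0][0] = min over k of (A[0][0] + B[0][0] = 6 + -3 = 3, A[0][1] + B[1][0] = 7 + -4 = 3, A[0][2] + B[2][0] = 0 + 0 = 0) = 0 (attained at k = 2)
  C[0][1] = min over k of (A[0][0] + B[0][1] = 6 + -2 = 4, A[0][1] + B[1][1] = 7 + -4 = 3, A[0][2] + B[2][1] = 0 + 4 = 4) = 3 (attained at k = 1)
  C[0][2] = min over k of (A[0][0] + B[0][2] = 6 + 6 = 12, A[0][1] + B[1][2] = 7 + -1 = 6, A[0][2] + B[2][2] = 0 + -2 = -2) = -2 (attained at k = 2)
  C[1][0] = min over k of (A[1][0] + B[0][0] = 2 + -3 = -1, A[1][1] + B[1][0] = 2 + -4 = -2, A[1][2] + B[2][0] = 3 + 0 = 3) = -2 (attained at k = 1)
  C[1][1] = min over k of (A[1][0] + B[0][1] = 2 + -2 = 0, A[1][1] + B[1][1] = 2 + -4 = -2, A[1][2] + B[2][1] = 3 + 4 = 7) = -2 (attained at k = 1)
  C[1][2] = min over k of (A[1][0] + B[0][2] = 2 + 6 = 8, A[1][1] + B[1][2] = 2 + -1 = 1, A[1][2] + B[2][2] = 3 + -2 = 1) = 1 (attained at k = 1)
  C[2][0] = min over k of (A[2][0] + B[0][0] = -4 + -3 = -7, A[2][1] + B[1][0] = 8 + -4 = 4, A[2][2] + B[2][0] = 6 + 0 = 6) = -7 (attained at k = 0)
  C[2][1] = min over k of (A[2][0] + B[0][1] = -4 + -2 = -6, A[2][1] + B[1][1] = 8 + -4 = 4, A[2][2] + B[2][1] = 6 + 4 = 10) = -6 (attained at k = 0)
  C[2][2] = min over k of (A[2][0] + B[0][2] = -4 + 6 = 2, A[2][1] + B[1][2] = 8 + -1 = 7, A[2][2] + B[2][2] = 6 + -2 = 4) = 2 (attained at k = 0)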